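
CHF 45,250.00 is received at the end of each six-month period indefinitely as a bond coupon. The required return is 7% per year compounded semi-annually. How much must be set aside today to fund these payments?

CHF 1,292,857.14

Periodic rate r = 0.07/2 per half-year.
Level perpetuity: PV = PMT / r = 45,250 / (0.07/2) = CHF 1,292,857.14.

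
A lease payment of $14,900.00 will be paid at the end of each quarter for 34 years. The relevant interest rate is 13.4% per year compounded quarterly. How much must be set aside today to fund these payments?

$439,742.09

This is an ordinary annuity: 136 payments of $14,900.00 at the end of each quarter.
Periodic rate r = 0.134/4 per quarter; n is counted in quarters.
PV = PMT × [(1 − (1+r)^−n)/r] = 14,900 × [1 − (1+r)^−136] / r = $439,742.09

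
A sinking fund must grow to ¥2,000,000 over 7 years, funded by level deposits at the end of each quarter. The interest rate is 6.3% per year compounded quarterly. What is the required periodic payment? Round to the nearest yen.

¥57,385

Level ordinary annuity; solve FV = PMT × [((1+r)^n − 1)/r] for PMT.
Periodic rate r = 0.063/4 per quarter; n is counted in quarters.
With n = 28: PMT = 2,000,000 / ([((1+r)^n − 1)/r]) = ¥57,385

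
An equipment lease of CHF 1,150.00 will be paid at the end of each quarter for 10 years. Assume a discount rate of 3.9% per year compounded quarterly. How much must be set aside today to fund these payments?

CHF 37,939.73

This is an ordinary annuity: 40 payments of CHF 1,150.00 at the end of each quarter.
Periodic rate r = 0.039/4 per quarter; n is counted in quarters.
PV = PMT × [(1 − (1+r)^−n)/r] = 1,150 × [1 − (1+r)^−40] / r = CHF 37,939.73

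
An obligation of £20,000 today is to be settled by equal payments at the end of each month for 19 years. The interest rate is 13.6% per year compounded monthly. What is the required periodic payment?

£245.46

Level ordinary annuity; solve PV = PMT × [(1 − (1+r)^−n)/r] for PMT.
Periodic rate r = 0.136/12 per month; n is counted in months.
With n = 228: PMT = 20,000 / ([(1 − (1+r)^−n)/r]) = £245.46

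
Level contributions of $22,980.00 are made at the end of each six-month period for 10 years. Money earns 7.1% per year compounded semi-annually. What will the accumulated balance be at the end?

This is an ordinary annuity: 20 deposits of $22,980.00 at the end of each six-month period.
Periodic rate r = 0.071/2 per half-year; n is counted in half-years.
FV = PMT × [((1+r)^n − 1)/r] = 22,980 × [(1+r)^20 − 1] / r = $653,216.12

$653,216.12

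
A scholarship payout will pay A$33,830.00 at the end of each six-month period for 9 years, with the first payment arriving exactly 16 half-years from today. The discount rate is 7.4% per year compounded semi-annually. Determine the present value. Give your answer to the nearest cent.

A$254,497.12

Ordinary annuity of 18 payments, first payment at period 16.
Periodic rate r = 0.074/2 per half-year; n is counted in half-years.
The ordinary-annuity PV formula values the stream one period before the first payment (period 15); discount that back 15 periods:
PV₀ = 33,830 × [1 − (1+r)^−18] / r × (1+r)^−15 = A$254,497.12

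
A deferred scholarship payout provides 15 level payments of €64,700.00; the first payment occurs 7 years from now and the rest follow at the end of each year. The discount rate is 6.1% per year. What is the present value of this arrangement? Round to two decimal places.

€437,621.79

Ordinary annuity of 15 payments, first payment at period 7.
Periodic rate r = 0.061 per year.
The ordinary-annuity PV formula values the stream one period before the first payment (period 6); discount that back 6 periods:
PV₀ = 64,700 × [1 − (1+r)^−15] / r × (1+r)^−6 = €437,621.79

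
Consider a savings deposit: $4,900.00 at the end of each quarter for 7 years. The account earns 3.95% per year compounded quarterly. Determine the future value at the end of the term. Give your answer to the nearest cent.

This is an ordinary annuity: 28 deposits of $4,900.00 at the end of each quarter.
Periodic rate r = 0.0395/4 per quarter; n is counted in quarters.
FV = PMT × [((1+r)^n − 1)/r] = 4,900 × [(1+r)^28 − 1] / r = $157,157.21

$157,157.21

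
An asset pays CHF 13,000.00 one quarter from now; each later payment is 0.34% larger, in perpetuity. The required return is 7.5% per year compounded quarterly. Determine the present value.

Periodic rate r = 0.075/4 per quarter.
Growing perpetuity (Gordon): PV = PMT₁ / (r − g) = 13,000 / (r − 0.0034) = CHF 846,905.54.

CHF 846,905.54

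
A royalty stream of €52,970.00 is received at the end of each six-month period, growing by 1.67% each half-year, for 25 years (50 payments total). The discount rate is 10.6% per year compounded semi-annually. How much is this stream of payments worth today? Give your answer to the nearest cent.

€1,206,679.47

Periodic rate r = 0.106/2 per half-year; n is counted in half-years.
Growing ordinary annuity: PV = PMT₁ × [1 − ((1+g)/(1+r))^n] / (r − g) = 52,970 × [1 − ((1+0.0167)/(1+r))^50] / (r − 0.0167) = €1,206,679.47.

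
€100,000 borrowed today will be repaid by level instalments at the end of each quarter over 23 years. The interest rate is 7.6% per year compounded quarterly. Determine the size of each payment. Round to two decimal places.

€2,308.63

Level ordinary annuity; solve PV = PMT × [(1 − (1+r)^−n)/r] for PMT.
Periodic rate r = 0.076/4 per quarter; n is counted in quarters.
With n = 92: PMT = 100,000 / ([(1 − (1+r)^−n)/r]) = €2,308.63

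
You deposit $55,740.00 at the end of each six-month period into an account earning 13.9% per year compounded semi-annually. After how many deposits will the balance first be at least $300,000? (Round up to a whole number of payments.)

Periodic rate r = 0.139/2 per half-year; n is counted in half-years.
Ordinary annuity FV: 300,000 = 55,740 × [((1+r)^n − 1)/r].
(1+r)^n = 1 + 300,000 × r / 55,740, so n = ln(1 + 300,000·r/55,740) / ln(1+r) = 4.73.
Round up to a whole number of payments: n = 5.

5 payments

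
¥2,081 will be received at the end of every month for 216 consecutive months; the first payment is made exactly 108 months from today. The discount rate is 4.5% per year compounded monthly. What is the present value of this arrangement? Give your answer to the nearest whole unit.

Ordinary annuity of 216 payments, first payment at period 108.
Periodic rate r = 0.045/12 per month; n is counted in months.
The ordinary-annuity PV formula values the stream one period before the first payment (period 107); discount that back 107 periods:
PV₀ = 2,081 × [1 − (1+r)^−216] / r × (1+r)^−107 = ¥206,149

¥206,149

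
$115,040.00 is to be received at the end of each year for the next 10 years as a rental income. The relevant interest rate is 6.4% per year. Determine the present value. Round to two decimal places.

This is an ordinary annuity: 10 payments of $115,040.00 at the end of each year.
Periodic rate r = 0.064 per year.
PV = PMT × [(1 − (1+r)^−n)/r] = 115,040 × [1 − (1+r)^−10] / r = $830,887.03

$830,887.03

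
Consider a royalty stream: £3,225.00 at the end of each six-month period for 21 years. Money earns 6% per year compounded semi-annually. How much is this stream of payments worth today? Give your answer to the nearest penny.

This is an ordinary annuity: 42 payments of £3,225.00 at the end of each six-month period.
Periodic rate r = 0.06/2 per half-year; n is counted in half-years.
PV = PMT × [(1 − (1+r)^−n)/r] = 3,225 × [1 − (1+r)^−42] / r = £76,436.88

£76,436.88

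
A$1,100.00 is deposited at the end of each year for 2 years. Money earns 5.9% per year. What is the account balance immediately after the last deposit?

This is an ordinary annuity: 2 deposits of A$1,100.00 at the end of each year.
Periodic rate r = 0.059 per year.
FV = PMT × [((1+r)^n − 1)/r] = 1,100 × [(1+r)^2 − 1] / r = A$2,264.90

A$2,264.90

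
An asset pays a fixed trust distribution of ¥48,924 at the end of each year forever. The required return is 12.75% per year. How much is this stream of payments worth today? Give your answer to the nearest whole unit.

¥383,718

Periodic rate r = 0.1275 per year.
Level perpetuity: PV = PMT / r = 48,924 / (0.1275) = ¥383,718.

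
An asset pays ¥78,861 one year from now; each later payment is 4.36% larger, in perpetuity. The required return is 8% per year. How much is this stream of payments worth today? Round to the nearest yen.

Periodic rate r = 0.08 per year.
Growing perpetuity (Gordon): PV = PMT₁ / (r − g) = 78,861 / (r − 0.0436) = ¥2,166,511.

¥2,166,511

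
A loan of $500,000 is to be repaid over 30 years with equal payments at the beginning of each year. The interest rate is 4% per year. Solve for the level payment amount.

$27,802.93

Level annuity due; solve PV = PMT × [(1 − (1+r)^−n)/r] × (1+r) for PMT.
Periodic rate r = 0.04 per year.
With n = 30: PMT = 500,000 / ([(1 − (1+r)^−n)/r] × (1+r)) = $27,802.93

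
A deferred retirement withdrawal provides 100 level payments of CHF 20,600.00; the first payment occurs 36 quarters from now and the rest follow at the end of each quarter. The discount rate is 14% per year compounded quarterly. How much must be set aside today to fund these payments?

CHF 170,897.35

Ordinary annuity of 100 payments, first payment at period 36.
Periodic rate r = 0.14/4 per quarter; n is counted in quarters.
The ordinary-annuity PV formula values the stream one period before the first payment (period 35); discount that back 35 periods:
PV₀ = 20,600 × [1 − (1+r)^−100] / r × (1+r)^−35 = CHF 170,897.35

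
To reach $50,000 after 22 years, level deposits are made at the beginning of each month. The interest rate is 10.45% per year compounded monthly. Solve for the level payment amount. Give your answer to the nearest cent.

$48.69

Level annuity due; solve FV = PMT × [((1+r)^n − 1)/r] × (1+r) for PMT.
Periodic rate r = 0.1045/12 per month; n is counted in months.
With n = 264: PMT = 50,000 / ([((1+r)^n − 1)/r] × (1+r)) = $48.69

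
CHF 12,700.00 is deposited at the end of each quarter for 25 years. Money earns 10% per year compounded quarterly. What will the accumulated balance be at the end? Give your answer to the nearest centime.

CHF 5,493,367.91

This is an ordinary annuity: 100 deposits of CHF 12,700.00 at the end of each quarter.
Periodic rate r = 0.1/4 per quarter; n is counted in quarters.
FV = PMT × [((1+r)^n − 1)/r] = 12,700 × [(1+r)^100 − 1] / r = CHF 5,493,367.91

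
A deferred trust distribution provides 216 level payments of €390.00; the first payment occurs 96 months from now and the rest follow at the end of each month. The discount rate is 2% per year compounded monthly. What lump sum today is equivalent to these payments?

Ordinary annuity of 216 payments, first payment at period 96.
Periodic rate r = 0.02/12 per month; n is counted in months.
The ordinary-annuity PV formula values the stream one period before the first payment (period 95); discount that back 95 periods:
PV₀ = 390 × [1 − (1+r)^−216] / r × (1+r)^−95 = €60,350.58

€60,350.58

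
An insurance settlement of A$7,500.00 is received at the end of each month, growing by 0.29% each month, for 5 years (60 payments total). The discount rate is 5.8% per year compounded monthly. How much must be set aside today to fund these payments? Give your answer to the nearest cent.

A$423,336.92

Periodic rate r = 0.058/12 per month; n is counted in months.
Growing ordinary annuity: PV = PMT₁ × [1 − ((1+g)/(1+r))^n] / (r − g) = 7,500 × [1 − ((1+0.0029)/(1+r))^60] / (r − 0.0029) = A$423,336.92.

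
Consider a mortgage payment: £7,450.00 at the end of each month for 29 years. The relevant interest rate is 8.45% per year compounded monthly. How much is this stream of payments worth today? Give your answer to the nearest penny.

£965,949.21

This is an ordinary annuity: 348 payments of £7,450.00 at the end of each month.
Periodic rate r = 0.0845/12 per month; n is counted in months.
PV = PMT × [(1 − (1+r)^−n)/r] = 7,450 × [1 − (1+r)^−348] / r = £965,949.21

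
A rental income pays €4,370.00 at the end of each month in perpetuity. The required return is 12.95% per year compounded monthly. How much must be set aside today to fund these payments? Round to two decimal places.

€404,942.08

Periodic rate r = 0.1295/12 per month.
Level perpetuity: PV = PMT / r = 4,370 / (0.1295/12) = €404,942.08.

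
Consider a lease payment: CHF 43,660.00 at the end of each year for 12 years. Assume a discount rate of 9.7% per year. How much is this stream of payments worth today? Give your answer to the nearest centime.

This is an ordinary annuity: 12 payments of CHF 43,660.00 at the end of each year.
Periodic rate r = 0.097 per year.
PV = PMT × [(1 − (1+r)^−n)/r] = 43,660 × [1 − (1+r)^−12] / r = CHF 301,908.46

CHF 301,908.46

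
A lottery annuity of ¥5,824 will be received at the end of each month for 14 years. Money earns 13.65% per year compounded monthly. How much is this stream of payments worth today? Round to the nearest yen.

This is an ordinary annuity: 168 payments of ¥5,824 at the end of each month.
Periodic rate r = 0.1365/12 per month; n is counted in months.
PV = PMT × [(1 − (1+r)^−n)/r] = 5,824 × [1 − (1+r)^−168] / r = ¥435,437

¥435,437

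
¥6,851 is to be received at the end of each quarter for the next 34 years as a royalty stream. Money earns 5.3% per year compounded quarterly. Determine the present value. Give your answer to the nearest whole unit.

This is an ordinary annuity: 136 payments of ¥6,851 at the end of each quarter.
Periodic rate r = 0.053/4 per quarter; n is counted in quarters.
PV = PMT × [(1 − (1+r)^−n)/r] = 6,851 × [1 − (1+r)^−136] / r = ¥430,743

¥430,743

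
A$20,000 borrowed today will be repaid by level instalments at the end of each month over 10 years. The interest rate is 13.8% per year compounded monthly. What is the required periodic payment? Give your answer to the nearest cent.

A$308.13

Level ordinary annuity; solve PV = PMT × [(1 − (1+r)^−n)/r] for PMT.
Periodic rate r = 0.138/12 per month; n is counted in months.
With n = 120: PMT = 20,000 / ([(1 − (1+r)^−n)/r]) = A$308.13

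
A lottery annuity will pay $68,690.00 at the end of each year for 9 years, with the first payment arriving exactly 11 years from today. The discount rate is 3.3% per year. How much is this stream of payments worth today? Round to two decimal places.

$381,202.81

Ordinary annuity of 9 payments, first payment at period 11.
Periodic rate r = 0.033 per year.
The ordinary-annuity PV formula values the stream one period before the first payment (period 10); discount that back 10 periods:
PV₀ = 68,690 × [1 − (1+r)^−9] / r × (1+r)^−10 = $381,202.81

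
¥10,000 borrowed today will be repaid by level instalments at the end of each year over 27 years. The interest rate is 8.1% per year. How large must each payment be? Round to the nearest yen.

¥923

Level ordinary annuity; solve PV = PMT × [(1 − (1+r)^−n)/r] for PMT.
Periodic rate r = 0.081 per year.
With n = 27: PMT = 10,000 / ([(1 − (1+r)^−n)/r]) = ¥923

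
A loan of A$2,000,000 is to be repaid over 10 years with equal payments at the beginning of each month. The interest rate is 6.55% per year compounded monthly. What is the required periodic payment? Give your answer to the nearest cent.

A$22,636.95

Level annuity due; solve PV = PMT × [(1 − (1+r)^−n)/r] × (1+r) for PMT.
Periodic rate r = 0.0655/12 per month; n is counted in months.
With n = 120: PMT = 2,000,000 / ([(1 − (1+r)^−n)/r] × (1+r)) = A$22,636.95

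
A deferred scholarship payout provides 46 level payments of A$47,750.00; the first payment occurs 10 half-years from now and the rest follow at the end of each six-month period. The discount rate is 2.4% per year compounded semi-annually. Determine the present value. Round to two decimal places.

A$1,509,373.53

Ordinary annuity of 46 payments, first payment at period 10.
Periodic rate r = 0.024/2 per half-year; n is counted in half-years.
The ordinary-annuity PV formula values the stream one period before the first payment (period 9); discount that back 9 periods:
PV₀ = 47,750 × [1 − (1+r)^−46] / r × (1+r)^−9 = A$1,509,373.53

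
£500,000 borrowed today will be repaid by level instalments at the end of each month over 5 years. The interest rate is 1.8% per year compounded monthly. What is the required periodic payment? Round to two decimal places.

£8,720.20

Level ordinary annuity; solve PV = PMT × [(1 − (1+r)^−n)/r] for PMT.
Periodic rate r = 0.018/12 per month; n is counted in months.
With n = 60: PMT = 500,000 / ([(1 − (1+r)^−n)/r]) = £8,720.20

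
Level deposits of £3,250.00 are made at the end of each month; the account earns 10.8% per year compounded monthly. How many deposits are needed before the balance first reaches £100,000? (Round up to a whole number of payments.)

28 payments

Periodic rate r = 0.108/12 per month; n is counted in months.
Ordinary annuity FV: 100,000 = 3,250 × [((1+r)^n − 1)/r].
(1+r)^n = 1 + 100,000 × r / 3,250, so n = ln(1 + 100,000·r/3,250) / ln(1+r) = 27.28.
Round up to a whole number of payments: n = 28.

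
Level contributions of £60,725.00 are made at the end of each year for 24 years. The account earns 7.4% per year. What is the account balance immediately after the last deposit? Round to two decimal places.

£3,731,772.41

This is an ordinary annuity: 24 deposits of £60,725.00 at the end of each year.
Periodic rate r = 0.074 per year.
FV = PMT × [((1+r)^n − 1)/r] = 60,725 × [(1+r)^24 − 1] / r = £3,731,772.41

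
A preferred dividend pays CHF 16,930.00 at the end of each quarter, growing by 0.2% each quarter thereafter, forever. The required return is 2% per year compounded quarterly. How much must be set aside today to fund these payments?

Periodic rate r = 0.02/4 per quarter.
Growing perpetuity (Gordon): PV = PMT₁ / (r − g) = 16,930 / (r − 0.002) = CHF 5,643,333.33.

CHF 5,643,333.33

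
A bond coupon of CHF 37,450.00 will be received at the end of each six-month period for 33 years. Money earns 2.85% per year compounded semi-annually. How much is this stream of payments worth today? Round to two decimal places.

CHF 1,595,152.10

This is an ordinary annuity: 66 payments of CHF 37,450.00 at the end of each six-month period.
Periodic rate r = 0.0285/2 per half-year; n is counted in half-years.
PV = PMT × [(1 − (1+r)^−n)/r] = 37,450 × [1 − (1+r)^−66] / r = CHF 1,595,152.10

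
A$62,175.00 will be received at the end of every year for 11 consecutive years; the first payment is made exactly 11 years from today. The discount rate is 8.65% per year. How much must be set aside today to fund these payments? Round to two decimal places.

Ordinary annuity of 11 payments, first payment at period 11.
Periodic rate r = 0.0865 per year.
The ordinary-annuity PV formula values the stream one period before the first payment (period 10); discount that back 10 periods:
PV₀ = 62,175 × [1 − (1+r)^−11] / r × (1+r)^−10 = A$187,661.41

A$187,661.41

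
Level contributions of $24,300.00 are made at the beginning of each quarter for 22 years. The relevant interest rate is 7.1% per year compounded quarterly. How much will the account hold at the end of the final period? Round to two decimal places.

$5,160,087.77

This is an annuity due: 88 deposits of $24,300.00 at the beginning of each quarter.
Periodic rate r = 0.071/4 per quarter; n is counted in quarters.
FV = PMT × [((1+r)^n − 1)/r] × (1+r) = 24,300 × [(1+r)^88 − 1] / r × (1+r) = $5,160,087.77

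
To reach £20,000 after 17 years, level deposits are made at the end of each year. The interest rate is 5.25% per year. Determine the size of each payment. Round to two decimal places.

Level ordinary annuity; solve FV = PMT × [((1+r)^n − 1)/r] for PMT.
Periodic rate r = 0.0525 per year.
With n = 17: PMT = 20,000 / ([((1+r)^n − 1)/r]) = £757.26

£757.26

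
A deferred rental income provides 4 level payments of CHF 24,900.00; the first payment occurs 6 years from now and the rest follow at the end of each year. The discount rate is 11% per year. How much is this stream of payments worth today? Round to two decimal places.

Ordinary annuity of 4 payments, first payment at period 6.
Periodic rate r = 0.11 per year.
The ordinary-annuity PV formula values the stream one period before the first payment (period 5); discount that back 5 periods:
PV₀ = 24,900 × [1 − (1+r)^−4] / r × (1+r)^−5 = CHF 45,844.65

CHF 45,844.65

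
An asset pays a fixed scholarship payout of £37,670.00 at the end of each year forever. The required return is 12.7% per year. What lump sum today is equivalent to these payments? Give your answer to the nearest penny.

£296,614.17

Periodic rate r = 0.127 per year.
Level perpetuity: PV = PMT / r = 37,670 / (0.127) = £296,614.17.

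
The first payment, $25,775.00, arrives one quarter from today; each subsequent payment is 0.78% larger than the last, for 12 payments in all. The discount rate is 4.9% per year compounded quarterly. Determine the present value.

Periodic rate r = 0.049/4 per quarter; n is counted in quarters.
Growing ordinary annuity: PV = PMT₁ × [1 − ((1+g)/(1+r))^n] / (r − g) = 25,775 × [1 − ((1+0.0078)/(1+r))^12] / (r − 0.0078) = $298,276.12.

$298,276.12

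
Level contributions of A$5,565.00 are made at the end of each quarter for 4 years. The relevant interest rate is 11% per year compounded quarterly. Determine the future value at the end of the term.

This is an ordinary annuity: 16 deposits of A$5,565.00 at the end of each quarter.
Periodic rate r = 0.11/4 per quarter; n is counted in quarters.
FV = PMT × [((1+r)^n − 1)/r] = 5,565 × [(1+r)^16 − 1] / r = A$109,986.55

A$109,986.55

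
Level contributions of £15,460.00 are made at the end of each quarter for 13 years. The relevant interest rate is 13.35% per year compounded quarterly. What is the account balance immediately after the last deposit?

This is an ordinary annuity: 52 deposits of £15,460.00 at the end of each quarter.
Periodic rate r = 0.1335/4 per quarter; n is counted in quarters.
FV = PMT × [((1+r)^n − 1)/r] = 15,460 × [(1+r)^52 − 1] / r = £2,090,665.85

£2,090,665.85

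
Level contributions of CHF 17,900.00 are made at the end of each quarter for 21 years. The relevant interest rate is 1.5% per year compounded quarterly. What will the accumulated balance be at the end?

CHF 1,763,518.77

This is an ordinary annuity: 84 deposits of CHF 17,900.00 at the end of each quarter.
Periodic rate r = 0.015/4 per quarter; n is counted in quarters.
FV = PMT × [((1+r)^n − 1)/r] = 17,900 × [(1+r)^84 − 1] / r = CHF 1,763,518.77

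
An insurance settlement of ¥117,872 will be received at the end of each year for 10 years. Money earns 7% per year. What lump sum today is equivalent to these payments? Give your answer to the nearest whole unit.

This is an ordinary annuity: 10 payments of ¥117,872 at the end of each year.
Periodic rate r = 0.07 per year.
PV = PMT × [(1 − (1+r)^−n)/r] = 117,872 × [1 − (1+r)^−10] / r = ¥827,884

¥827,884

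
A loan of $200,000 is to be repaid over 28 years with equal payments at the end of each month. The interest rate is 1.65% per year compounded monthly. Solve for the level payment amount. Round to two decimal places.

Level ordinary annuity; solve PV = PMT × [(1 − (1+r)^−n)/r] for PMT.
Periodic rate r = 0.0165/12 per month; n is counted in months.
With n = 336: PMT = 200,000 / ([(1 − (1+r)^−n)/r]) = $743.69

$743.69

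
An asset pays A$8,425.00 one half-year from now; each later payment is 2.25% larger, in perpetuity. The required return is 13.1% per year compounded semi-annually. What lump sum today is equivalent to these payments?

Periodic rate r = 0.131/2 per half-year.
Growing perpetuity (Gordon): PV = PMT₁ / (r − g) = 8,425 / (r − 0.0225) = A$195,930.23.

A$195,930.23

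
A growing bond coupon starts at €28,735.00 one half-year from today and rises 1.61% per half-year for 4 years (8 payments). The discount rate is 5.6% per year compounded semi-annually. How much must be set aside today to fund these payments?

Periodic rate r = 0.056/2 per half-year; n is counted in half-years.
Growing ordinary annuity: PV = PMT₁ × [1 − ((1+g)/(1+r))^n] / (r − g) = 28,735 × [1 − ((1+0.0161)/(1+r))^8] / (r − 0.0161) = €214,765.39.

€214,765.39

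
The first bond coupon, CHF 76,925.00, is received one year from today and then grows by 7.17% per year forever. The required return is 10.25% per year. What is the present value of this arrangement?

Periodic rate r = 0.1025 per year.
Growing perpetuity (Gordon): PV = PMT₁ / (r − g) = 76,925 / (r − 0.0717) = CHF 2,497,564.94.

CHF 2,497,564.94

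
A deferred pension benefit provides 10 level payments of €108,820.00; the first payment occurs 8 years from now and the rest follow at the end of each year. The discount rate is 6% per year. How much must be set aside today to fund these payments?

Ordinary annuity of 10 payments, first payment at period 8.
Periodic rate r = 0.06 per year.
The ordinary-annuity PV formula values the stream one period before the first payment (period 7); discount that back 7 periods:
PV₀ = 108,820 × [1 − (1+r)^−10] / r × (1+r)^−7 = €532,660.65

€532,660.65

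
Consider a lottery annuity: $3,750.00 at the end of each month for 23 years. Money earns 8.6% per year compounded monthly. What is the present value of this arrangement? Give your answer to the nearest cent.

This is an ordinary annuity: 276 payments of $3,750.00 at the end of each month.
Periodic rate r = 0.086/12 per month; n is counted in months.
PV = PMT × [(1 − (1+r)^−n)/r] = 3,750 × [1 − (1+r)^−276] / r = $450,353.19

$450,353.19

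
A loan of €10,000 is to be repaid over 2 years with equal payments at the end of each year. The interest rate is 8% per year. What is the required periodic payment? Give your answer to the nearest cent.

€5,607.69

Level ordinary annuity; solve PV = PMT × [(1 − (1+r)^−n)/r] for PMT.
Periodic rate r = 0.08 per year.
With n = 2: PMT = 10,000 / ([(1 − (1+r)^−n)/r]) = €5,607.69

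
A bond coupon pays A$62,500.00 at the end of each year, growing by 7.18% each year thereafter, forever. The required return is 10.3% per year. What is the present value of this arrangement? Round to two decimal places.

A$2,003,205.13

Periodic rate r = 0.103 per year.
Growing perpetuity (Gordon): PV = PMT₁ / (r − g) = 62,500 / (r − 0.0718) = A$2,003,205.13.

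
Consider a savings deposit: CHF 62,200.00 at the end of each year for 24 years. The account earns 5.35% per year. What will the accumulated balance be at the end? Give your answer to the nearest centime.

This is an ordinary annuity: 24 deposits of CHF 62,200.00 at the end of each year.
Periodic rate r = 0.0535 per year.
FV = PMT × [((1+r)^n − 1)/r] = 62,200 × [(1+r)^24 − 1] / r = CHF 2,898,687.76

CHF 2,898,687.76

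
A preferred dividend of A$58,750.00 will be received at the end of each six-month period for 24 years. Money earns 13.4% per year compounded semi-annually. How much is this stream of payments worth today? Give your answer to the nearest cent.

A$837,867.80

This is an ordinary annuity: 48 payments of A$58,750.00 at the end of each six-month period.
Periodic rate r = 0.134/2 per half-year; n is counted in half-years.
PV = PMT × [(1 − (1+r)^−n)/r] = 58,750 × [1 − (1+r)^−48] / r = A$837,867.80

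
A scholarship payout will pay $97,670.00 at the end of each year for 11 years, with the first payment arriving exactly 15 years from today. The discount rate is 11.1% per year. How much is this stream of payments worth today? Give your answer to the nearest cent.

$138,250.51

Ordinary annuity of 11 payments, first payment at period 15.
Periodic rate r = 0.111 per year.
The ordinary-annuity PV formula values the stream one period before the first payment (period 14); discount that back 14 periods:
PV₀ = 97,670 × [1 − (1+r)^−11] / r × (1+r)^−14 = $138,250.51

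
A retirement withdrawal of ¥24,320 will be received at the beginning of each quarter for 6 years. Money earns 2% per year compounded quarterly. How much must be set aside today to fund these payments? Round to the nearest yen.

¥551,473

This is an annuity due: 24 payments of ¥24,320 at the beginning of each quarter.
Periodic rate r = 0.02/4 per quarter; n is counted in quarters.
PV = PMT × [(1 − (1+r)^−n)/r] × (1+r) = 24,320 × [1 − (1+r)^−24] / r × (1+r) = ¥551,473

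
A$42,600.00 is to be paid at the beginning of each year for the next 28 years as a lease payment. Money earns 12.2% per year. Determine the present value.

A$376,176.09

This is an annuity due: 28 payments of A$42,600.00 at the beginning of each year.
Periodic rate r = 0.122 per year.
PV = PMT × [(1 − (1+r)^−n)/r] × (1+r) = 42,600 × [1 − (1+r)^−28] / r × (1+r) = A$376,176.09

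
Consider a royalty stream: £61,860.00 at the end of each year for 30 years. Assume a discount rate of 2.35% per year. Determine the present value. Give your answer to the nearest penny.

£1,321,026.59

This is an ordinary annuity: 30 payments of £61,860.00 at the end of each year.
Periodic rate r = 0.0235 per year.
PV = PMT × [(1 − (1+r)^−n)/r] = 61,860 × [1 − (1+r)^−30] / r = £1,321,026.59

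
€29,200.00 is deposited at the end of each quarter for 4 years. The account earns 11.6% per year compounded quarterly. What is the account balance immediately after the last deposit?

This is an ordinary annuity: 16 deposits of €29,200.00 at the end of each quarter.
Periodic rate r = 0.116/4 per quarter; n is counted in quarters.
FV = PMT × [((1+r)^n − 1)/r] = 29,200 × [(1+r)^16 − 1] / r = €583,959.37

€583,959.37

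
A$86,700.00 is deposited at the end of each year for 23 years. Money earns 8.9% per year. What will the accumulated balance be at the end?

A$5,948,460.03

This is an ordinary annuity: 23 deposits of A$86,700.00 at the end of each year.
Periodic rate r = 0.089 per year.
FV = PMT × [((1+r)^n − 1)/r] = 86,700 × [(1+r)^23 − 1] / r = A$5,948,460.03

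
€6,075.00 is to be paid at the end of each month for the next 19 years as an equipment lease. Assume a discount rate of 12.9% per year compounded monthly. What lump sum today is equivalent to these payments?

This is an ordinary annuity: 228 payments of €6,075.00 at the end of each month.
Periodic rate r = 0.129/12 per month; n is counted in months.
PV = PMT × [(1 − (1+r)^−n)/r] = 6,075 × [1 − (1+r)^−228] / r = €515,757.68

€515,757.68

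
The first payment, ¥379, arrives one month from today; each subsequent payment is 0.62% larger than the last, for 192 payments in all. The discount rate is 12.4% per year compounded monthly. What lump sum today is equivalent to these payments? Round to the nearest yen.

Periodic rate r = 0.124/12 per month; n is counted in months.
Growing ordinary annuity: PV = PMT₁ × [1 − ((1+g)/(1+r))^n] / (r − g) = 379 × [1 − ((1+0.0062)/(1+r))^192] / (r − 0.0062) = ¥49,958.

¥49,958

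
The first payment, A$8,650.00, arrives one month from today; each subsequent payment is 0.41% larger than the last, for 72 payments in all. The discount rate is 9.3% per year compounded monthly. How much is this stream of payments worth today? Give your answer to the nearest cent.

A$544,863.38

Periodic rate r = 0.093/12 per month; n is counted in months.
Growing ordinary annuity: PV = PMT₁ × [1 − ((1+g)/(1+r))^n] / (r − g) = 8,650 × [1 − ((1+0.0041)/(1+r))^72] / (r − 0.0041) = A$544,863.38.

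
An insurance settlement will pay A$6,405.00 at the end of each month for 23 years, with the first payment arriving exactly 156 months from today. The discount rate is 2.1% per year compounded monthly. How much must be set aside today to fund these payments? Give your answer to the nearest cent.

Ordinary annuity of 276 payments, first payment at period 156.
Periodic rate r = 0.021/12 per month; n is counted in months.
The ordinary-annuity PV formula values the stream one period before the first payment (period 155); discount that back 155 periods:
PV₀ = 6,405 × [1 − (1+r)^−276] / r × (1+r)^−155 = A$1,068,475.56

A$1,068,475.56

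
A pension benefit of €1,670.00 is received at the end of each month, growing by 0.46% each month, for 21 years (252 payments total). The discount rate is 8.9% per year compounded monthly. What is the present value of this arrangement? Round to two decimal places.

Periodic rate r = 0.089/12 per month; n is counted in months.
Growing ordinary annuity: PV = PMT₁ × [1 − ((1+g)/(1+r))^n] / (r − g) = 1,670 × [1 − ((1+0.0046)/(1+r))^252] / (r − 0.0046) = €300,107.09.

€300,107.09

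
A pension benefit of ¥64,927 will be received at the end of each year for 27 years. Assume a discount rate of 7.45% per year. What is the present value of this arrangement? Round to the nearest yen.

¥746,277

This is an ordinary annuity: 27 payments of ¥64,927 at the end of each year.
Periodic rate r = 0.0745 per year.
PV = PMT × [(1 − (1+r)^−n)/r] = 64,927 × [1 − (1+r)^−27] / r = ¥746,277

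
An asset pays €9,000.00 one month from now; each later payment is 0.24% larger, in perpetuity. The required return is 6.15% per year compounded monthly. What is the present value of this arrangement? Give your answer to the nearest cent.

€3,302,752.29

Periodic rate r = 0.0615/12 per month.
Growing perpetuity (Gordon): PV = PMT₁ / (r − g) = 9,000 / (r − 0.0024) = €3,302,752.29.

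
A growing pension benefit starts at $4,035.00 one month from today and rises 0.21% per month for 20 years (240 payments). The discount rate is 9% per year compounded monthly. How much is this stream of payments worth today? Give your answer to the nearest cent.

$541,495.11

Periodic rate r = 0.09/12 per month; n is counted in months.
Growing ordinary annuity: PV = PMT₁ × [1 − ((1+g)/(1+r))^n] / (r − g) = 4,035 × [1 − ((1+0.0021)/(1+r))^240] / (r − 0.0021) = $541,495.11.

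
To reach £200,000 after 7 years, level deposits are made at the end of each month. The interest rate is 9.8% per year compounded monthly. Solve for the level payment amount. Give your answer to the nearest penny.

£1,666.27

Level ordinary annuity; solve FV = PMT × [((1+r)^n − 1)/r] for PMT.
Periodic rate r = 0.098/12 per month; n is counted in months.
With n = 84: PMT = 200,000 / ([((1+r)^n − 1)/r]) = £1,666.27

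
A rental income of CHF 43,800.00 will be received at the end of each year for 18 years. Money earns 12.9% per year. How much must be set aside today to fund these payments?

This is an ordinary annuity: 18 payments of CHF 43,800.00 at the end of each year.
Periodic rate r = 0.129 per year.
PV = PMT × [(1 − (1+r)^−n)/r] = 43,800 × [1 − (1+r)^−18] / r = CHF 301,305.84

CHF 301,305.84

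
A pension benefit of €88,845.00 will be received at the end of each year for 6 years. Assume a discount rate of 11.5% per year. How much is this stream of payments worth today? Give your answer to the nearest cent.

This is an ordinary annuity: 6 payments of €88,845.00 at the end of each year.
Periodic rate r = 0.115 per year.
PV = PMT × [(1 − (1+r)^−n)/r] = 88,845 × [1 − (1+r)^−6] / r = €370,509.77

€370,509.77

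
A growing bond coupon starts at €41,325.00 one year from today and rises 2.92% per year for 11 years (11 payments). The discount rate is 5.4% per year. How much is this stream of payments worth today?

€383,964.59

Periodic rate r = 0.054 per year.
Growing ordinary annuity: PV = PMT₁ × [1 − ((1+g)/(1+r))^n] / (r − g) = 41,325 × [1 − ((1+0.0292)/(1+r))^11] / (r − 0.0292) = €383,964.59.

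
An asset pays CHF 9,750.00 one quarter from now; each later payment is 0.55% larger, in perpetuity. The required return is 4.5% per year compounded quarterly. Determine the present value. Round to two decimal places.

CHF 1,695,652.17

Periodic rate r = 0.045/4 per quarter.
Growing perpetuity (Gordon): PV = PMT₁ / (r − g) = 9,750 / (r − 0.0055) = CHF 1,695,652.17.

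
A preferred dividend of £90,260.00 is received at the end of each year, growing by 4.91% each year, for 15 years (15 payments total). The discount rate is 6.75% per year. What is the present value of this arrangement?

Periodic rate r = 0.0675 per year.
Growing ordinary annuity: PV = PMT₁ × [1 − ((1+g)/(1+r))^n] / (r − g) = 90,260 × [1 − ((1+0.0491)/(1+r))^15] / (r − 0.0491) = £1,126,124.44.

£1,126,124.44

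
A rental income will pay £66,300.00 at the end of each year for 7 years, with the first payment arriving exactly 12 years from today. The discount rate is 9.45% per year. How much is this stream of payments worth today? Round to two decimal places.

£121,740.02

Ordinary annuity of 7 payments, first payment at period 12.
Periodic rate r = 0.0945 per year.
The ordinary-annuity PV formula values the stream one period before the first payment (period 11); discount that back 11 periods:
PV₀ = 66,300 × [1 − (1+r)^−7] / r × (1+r)^−11 = £121,740.02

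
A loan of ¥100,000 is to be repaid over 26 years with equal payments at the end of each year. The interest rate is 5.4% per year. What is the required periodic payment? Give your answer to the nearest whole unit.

¥7,246

Level ordinary annuity; solve PV = PMT × [(1 − (1+r)^−n)/r] for PMT.
Periodic rate r = 0.054 per year.
With n = 26: PMT = 100,000 / ([(1 − (1+r)^−n)/r]) = ¥7,246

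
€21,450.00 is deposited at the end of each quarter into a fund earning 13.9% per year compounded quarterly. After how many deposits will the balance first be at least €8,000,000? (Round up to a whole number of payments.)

Periodic rate r = 0.139/4 per quarter; n is counted in quarters.
Ordinary annuity FV: 8,000,000 = 21,450 × [((1+r)^n − 1)/r].
(1+r)^n = 1 + 8,000,000 × r / 21,450, so n = ln(1 + 8,000,000·r/21,450) / ln(1+r) = 77.17.
Round up to a whole number of payments: n = 78.

78 payments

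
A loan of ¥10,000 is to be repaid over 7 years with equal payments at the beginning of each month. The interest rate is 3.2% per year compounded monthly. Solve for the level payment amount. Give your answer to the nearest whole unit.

Level annuity due; solve PV = PMT × [(1 − (1+r)^−n)/r] × (1+r) for PMT.
Periodic rate r = 0.032/12 per month; n is counted in months.
With n = 84: PMT = 10,000 / ([(1 − (1+r)^−n)/r] × (1+r)) = ¥133

¥133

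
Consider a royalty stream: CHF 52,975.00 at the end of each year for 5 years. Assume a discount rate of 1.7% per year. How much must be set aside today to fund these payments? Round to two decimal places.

CHF 251,884.54

This is an ordinary annuity: 5 payments of CHF 52,975.00 at the end of each year.
Periodic rate r = 0.017 per year.
PV = PMT × [(1 − (1+r)^−n)/r] = 52,975 × [1 − (1+r)^−5] / r = CHF 251,884.54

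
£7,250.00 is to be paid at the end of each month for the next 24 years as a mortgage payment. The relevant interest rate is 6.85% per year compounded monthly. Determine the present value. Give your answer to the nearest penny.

This is an ordinary annuity: 288 payments of £7,250.00 at the end of each month.
Periodic rate r = 0.0685/12 per month; n is counted in months.
PV = PMT × [(1 − (1+r)^−n)/r] = 7,250 × [1 − (1+r)^−288] / r = £1,023,537.96

£1,023,537.96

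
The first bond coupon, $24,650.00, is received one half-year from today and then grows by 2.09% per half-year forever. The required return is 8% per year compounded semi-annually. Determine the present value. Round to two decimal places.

$1,290,575.92

Periodic rate r = 0.08/2 per half-year.
Growing perpetuity (Gordon): PV = PMT₁ / (r − g) = 24,650 / (r − 0.0209) = $1,290,575.92.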